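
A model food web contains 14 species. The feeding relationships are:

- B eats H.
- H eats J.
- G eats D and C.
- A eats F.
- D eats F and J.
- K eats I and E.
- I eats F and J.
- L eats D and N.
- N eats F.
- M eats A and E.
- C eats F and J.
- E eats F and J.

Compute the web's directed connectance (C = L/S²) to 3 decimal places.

C = 0.102

The web has S = 14 species and L = 20 feeding links.
C = L / S² = 20 / 196 = 0.1020 ≈ 0.102.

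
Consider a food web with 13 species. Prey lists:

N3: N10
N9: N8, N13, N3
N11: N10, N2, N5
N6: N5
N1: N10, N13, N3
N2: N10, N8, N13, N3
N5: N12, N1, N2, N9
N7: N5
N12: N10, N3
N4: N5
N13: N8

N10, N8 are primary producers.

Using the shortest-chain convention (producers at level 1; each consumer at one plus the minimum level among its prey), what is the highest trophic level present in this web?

4

Producers (level 1): N10, N8.
Following each consumer down to its lowest-level prey: N10 → N12 → N5 → N7 (levels 1 through 4).
All prey of N7 (N5 3) are at level 3 or above, so N7 is at level 1 + 3 = 4.
Every consumer has at least one prey at level 3 or below, so none exceeds level 4.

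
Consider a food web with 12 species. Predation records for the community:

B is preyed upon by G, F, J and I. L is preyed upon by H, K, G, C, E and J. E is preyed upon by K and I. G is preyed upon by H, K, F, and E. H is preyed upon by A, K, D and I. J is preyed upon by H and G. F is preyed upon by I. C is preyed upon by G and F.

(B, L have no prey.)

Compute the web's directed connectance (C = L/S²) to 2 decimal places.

C = 0.17

The web has S = 12 species and L = 25 feeding links.
C = L / S² = 25 / 144 = 0.1736 ≈ 0.17.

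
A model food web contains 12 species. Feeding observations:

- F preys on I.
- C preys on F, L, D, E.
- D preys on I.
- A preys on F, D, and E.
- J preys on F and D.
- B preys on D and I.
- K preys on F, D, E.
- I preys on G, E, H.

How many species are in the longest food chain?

4 species

One longest chain: G → I → D → A.
It has 4 species and 3 links.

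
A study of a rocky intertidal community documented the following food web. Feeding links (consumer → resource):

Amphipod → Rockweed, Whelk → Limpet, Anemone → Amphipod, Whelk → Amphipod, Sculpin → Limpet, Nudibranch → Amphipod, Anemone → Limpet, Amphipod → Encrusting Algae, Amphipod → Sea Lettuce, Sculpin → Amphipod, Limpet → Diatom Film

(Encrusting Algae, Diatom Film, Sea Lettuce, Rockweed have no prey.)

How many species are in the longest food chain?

One longest chain: Diatom Film → Limpet → Anemone.
It has 3 species and 2 links.

3 species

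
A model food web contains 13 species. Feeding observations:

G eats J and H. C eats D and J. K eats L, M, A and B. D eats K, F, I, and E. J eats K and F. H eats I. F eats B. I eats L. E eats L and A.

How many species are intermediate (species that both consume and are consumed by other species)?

7

Intermediate species (has both prey and predators): I, K, E, F, H, D, J.
Count: 7.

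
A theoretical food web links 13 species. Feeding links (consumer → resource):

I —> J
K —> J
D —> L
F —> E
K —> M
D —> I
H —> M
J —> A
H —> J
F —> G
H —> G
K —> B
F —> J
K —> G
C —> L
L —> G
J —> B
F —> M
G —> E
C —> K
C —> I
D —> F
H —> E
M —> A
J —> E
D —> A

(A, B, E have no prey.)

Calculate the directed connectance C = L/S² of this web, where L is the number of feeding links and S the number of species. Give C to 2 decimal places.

The web has S = 13 species and L = 26 feeding links.
C = L / S² = 26 / 169 = 0.1538 ≈ 0.15.

C = 0.15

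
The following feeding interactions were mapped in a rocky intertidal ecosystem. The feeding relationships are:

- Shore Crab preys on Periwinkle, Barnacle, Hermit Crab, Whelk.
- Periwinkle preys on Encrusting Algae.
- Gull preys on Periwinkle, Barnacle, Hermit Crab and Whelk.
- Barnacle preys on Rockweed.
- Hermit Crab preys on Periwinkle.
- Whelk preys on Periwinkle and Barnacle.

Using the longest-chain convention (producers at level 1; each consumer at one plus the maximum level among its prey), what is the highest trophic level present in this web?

Producers (level 1): Rockweed, Encrusting Algae.
Rockweed → Barnacle → Whelk → Gull gives Gull level 4.
No species has a prey at level 4, so no species reaches level 5.

4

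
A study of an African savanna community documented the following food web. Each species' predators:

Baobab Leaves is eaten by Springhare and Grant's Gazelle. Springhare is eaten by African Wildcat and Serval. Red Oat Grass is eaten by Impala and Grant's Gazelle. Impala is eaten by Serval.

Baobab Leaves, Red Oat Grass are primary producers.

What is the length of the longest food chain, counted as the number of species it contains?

One longest chain: Baobab Leaves → Springhare → African Wildcat.
It has 3 species and 2 links.

3 species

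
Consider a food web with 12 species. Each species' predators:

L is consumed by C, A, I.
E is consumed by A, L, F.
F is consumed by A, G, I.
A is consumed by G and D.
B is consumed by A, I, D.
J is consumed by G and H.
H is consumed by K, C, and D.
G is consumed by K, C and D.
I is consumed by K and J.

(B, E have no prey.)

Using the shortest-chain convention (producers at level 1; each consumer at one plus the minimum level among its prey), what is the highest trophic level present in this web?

Producers (level 1): B, E.
Following each consumer down to its lowest-level prey: B → I → J → H (levels 1 through 4).
All prey of H (J 3) are at level 3 or above, so H is at level 1 + 3 = 4.
Every consumer has at least one prey at level 3 or below, so none exceeds level 4.

4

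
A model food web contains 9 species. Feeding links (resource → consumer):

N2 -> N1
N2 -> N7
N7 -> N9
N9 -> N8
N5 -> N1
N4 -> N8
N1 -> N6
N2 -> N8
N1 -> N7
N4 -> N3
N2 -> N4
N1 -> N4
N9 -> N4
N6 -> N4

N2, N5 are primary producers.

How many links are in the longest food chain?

One longest chain: N2 → N1 → N7 → N9 → N4 → N3.
It has 6 species and 5 links.

5 links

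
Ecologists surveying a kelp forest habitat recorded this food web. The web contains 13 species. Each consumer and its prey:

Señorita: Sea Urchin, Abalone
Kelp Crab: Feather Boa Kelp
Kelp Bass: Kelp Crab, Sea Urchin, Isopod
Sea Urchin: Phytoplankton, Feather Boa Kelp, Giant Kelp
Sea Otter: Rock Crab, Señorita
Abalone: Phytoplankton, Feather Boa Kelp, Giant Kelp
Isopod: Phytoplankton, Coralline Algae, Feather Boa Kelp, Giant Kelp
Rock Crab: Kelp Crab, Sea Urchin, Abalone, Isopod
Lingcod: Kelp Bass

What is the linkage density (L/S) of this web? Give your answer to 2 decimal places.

There are L = 23 links among S = 13 species.
L/S = 23/13 = 1.7692 ≈ 1.77.

L/S = 1.77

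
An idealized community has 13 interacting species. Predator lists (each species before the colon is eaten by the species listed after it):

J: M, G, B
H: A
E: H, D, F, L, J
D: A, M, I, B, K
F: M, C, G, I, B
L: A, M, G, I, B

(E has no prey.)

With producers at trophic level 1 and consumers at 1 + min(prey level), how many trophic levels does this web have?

3

Producers (level 1): E.
Following each consumer down to its lowest-level prey: E → D → I (levels 1 through 3).
All prey of I (D 2, F 2, L 2) are at level 2 or above, so I is at level 1 + 2 = 3.
Every consumer has at least one prey at level 2 or below, so none exceeds level 3.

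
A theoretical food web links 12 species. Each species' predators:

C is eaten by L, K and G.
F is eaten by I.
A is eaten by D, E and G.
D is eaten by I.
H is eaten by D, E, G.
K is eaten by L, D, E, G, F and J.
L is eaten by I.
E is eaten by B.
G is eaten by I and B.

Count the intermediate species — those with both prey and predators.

6

Intermediate species (has both prey and predators): K, L, E, D, G, F.
Count: 6.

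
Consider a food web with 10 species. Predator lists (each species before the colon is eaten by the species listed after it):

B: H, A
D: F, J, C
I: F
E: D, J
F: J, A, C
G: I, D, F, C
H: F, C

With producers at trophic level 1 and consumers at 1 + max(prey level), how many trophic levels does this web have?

Producers (level 1): E, B, G.
G → I → F → A gives A level 4.
No species has a prey at level 4, so no species reaches level 5.

4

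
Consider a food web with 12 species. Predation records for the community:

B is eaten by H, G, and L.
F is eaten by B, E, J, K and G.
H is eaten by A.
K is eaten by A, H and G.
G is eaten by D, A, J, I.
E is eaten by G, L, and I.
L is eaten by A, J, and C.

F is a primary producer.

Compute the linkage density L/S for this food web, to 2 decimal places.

L/S = 1.83

There are L = 22 links among S = 12 species.
L/S = 22/12 = 1.8333 ≈ 1.83.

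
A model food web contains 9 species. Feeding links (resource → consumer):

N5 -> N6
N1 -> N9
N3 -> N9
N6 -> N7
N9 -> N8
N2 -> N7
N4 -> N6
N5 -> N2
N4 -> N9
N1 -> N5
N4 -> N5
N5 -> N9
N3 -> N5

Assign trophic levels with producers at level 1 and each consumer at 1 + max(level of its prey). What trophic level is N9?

Trophic level 3

N4 is a producer → level 1.
N5 eats N4 (level 1); other prey at levels: N3 1, N1 1 → level 2.
N9 eats N5 (level 2); other prey at levels: N4 1, N3 1, N1 1 → level 3.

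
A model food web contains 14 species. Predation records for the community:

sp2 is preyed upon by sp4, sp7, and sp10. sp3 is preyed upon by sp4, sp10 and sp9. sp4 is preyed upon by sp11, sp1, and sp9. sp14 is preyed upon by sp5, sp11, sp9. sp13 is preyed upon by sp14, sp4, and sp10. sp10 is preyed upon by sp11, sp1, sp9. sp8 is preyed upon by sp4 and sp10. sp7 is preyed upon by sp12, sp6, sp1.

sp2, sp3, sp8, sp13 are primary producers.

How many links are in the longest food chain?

2 links

One longest chain: sp2 → sp7 → sp12.
It has 3 species and 2 links.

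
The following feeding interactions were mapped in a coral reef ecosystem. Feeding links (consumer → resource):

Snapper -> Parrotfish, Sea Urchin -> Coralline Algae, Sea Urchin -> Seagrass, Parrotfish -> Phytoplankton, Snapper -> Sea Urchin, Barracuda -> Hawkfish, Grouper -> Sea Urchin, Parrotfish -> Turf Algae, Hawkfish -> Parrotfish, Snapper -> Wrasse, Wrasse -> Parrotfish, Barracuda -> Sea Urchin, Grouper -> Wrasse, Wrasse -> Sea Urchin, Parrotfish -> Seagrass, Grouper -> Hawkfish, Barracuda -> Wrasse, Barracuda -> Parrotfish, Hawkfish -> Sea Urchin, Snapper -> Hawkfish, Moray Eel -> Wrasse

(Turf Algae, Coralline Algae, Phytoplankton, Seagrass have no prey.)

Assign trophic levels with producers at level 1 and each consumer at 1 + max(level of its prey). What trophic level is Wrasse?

Trophic level 3

Coralline Algae is a producer → level 1.
Sea Urchin eats Coralline Algae (level 1); other prey at levels: Seagrass 1 → level 2.
Wrasse eats Sea Urchin (level 2); other prey at levels: Parrotfish 2 → level 3.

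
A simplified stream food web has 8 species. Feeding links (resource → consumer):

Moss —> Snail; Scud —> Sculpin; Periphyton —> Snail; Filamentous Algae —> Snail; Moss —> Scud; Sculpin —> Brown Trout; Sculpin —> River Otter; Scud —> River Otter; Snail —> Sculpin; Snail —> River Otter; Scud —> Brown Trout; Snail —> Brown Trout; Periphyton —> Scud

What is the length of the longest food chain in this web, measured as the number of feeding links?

3 links

One longest chain: Periphyton → Snail → Sculpin → Brown Trout.
It has 4 species and 3 links.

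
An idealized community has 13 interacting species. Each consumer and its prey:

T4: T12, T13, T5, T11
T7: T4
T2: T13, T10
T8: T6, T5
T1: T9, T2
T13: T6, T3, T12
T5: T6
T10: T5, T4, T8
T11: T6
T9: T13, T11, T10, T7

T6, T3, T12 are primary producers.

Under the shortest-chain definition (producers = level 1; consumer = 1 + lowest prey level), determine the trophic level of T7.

T12 is a producer → level 1.
T4 eats T12 → level 2.
T7 eats T4 → level 3.
No prey of T7 is below level 2, so 3 is the minimum.

Trophic level 3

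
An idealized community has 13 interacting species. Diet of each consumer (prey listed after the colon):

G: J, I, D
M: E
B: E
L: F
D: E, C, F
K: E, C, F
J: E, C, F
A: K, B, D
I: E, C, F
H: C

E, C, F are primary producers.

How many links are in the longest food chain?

2 links

One longest chain: E → D → A.
It has 3 species and 2 links.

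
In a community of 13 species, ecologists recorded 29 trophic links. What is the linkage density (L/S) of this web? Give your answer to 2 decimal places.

There are L = 29 links among S = 13 species.
L/S = 29/13 = 2.2308 ≈ 2.23.

L/S = 2.23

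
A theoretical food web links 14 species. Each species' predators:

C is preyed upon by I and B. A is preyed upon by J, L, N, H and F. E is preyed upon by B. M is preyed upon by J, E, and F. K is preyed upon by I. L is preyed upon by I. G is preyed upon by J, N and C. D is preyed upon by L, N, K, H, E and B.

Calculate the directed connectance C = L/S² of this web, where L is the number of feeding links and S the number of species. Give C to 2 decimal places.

The web has S = 14 species and L = 22 feeding links.
C = L / S² = 22 / 196 = 0.1122 ≈ 0.11.

C = 0.11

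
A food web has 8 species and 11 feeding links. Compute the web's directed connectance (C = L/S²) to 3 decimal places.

The web has S = 8 species and L = 11 feeding links.
C = L / S² = 11 / 64 = 0.1719 ≈ 0.172.

C = 0.172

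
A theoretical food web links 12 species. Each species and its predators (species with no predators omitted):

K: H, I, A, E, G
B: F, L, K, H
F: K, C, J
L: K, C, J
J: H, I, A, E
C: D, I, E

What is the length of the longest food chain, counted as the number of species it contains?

4 species

One longest chain: B → F → C → D.
It has 4 species and 3 links.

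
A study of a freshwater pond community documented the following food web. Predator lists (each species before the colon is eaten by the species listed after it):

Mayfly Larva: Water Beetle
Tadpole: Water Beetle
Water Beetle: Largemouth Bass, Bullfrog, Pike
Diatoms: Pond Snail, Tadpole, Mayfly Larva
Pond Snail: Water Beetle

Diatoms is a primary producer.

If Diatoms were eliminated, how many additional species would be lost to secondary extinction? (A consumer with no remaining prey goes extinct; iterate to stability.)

7

Remove Diatoms.
Round 1: Pond Snail (all prey gone), Tadpole (all prey gone), Mayfly Larva (all prey gone) → extinct.
Round 2: Water Beetle (all prey gone) → extinct.
Round 3: Largemouth Bass (all prey gone), Bullfrog (all prey gone), Pike (all prey gone) → extinct.
No further losses. Total secondary extinctions: 7.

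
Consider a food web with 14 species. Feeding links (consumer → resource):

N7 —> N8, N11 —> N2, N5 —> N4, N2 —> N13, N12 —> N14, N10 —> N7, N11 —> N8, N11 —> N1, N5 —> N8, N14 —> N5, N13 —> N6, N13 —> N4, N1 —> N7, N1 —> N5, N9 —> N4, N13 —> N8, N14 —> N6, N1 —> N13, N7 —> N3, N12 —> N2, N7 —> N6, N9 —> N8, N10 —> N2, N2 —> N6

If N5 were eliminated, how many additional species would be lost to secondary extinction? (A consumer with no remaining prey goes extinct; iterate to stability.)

Remove N5.
Every predator of it retains at least one other prey: N1 still has N7, N13; N14 still has N6.
No consumer loses all prey, so no secondary extinctions occur.

0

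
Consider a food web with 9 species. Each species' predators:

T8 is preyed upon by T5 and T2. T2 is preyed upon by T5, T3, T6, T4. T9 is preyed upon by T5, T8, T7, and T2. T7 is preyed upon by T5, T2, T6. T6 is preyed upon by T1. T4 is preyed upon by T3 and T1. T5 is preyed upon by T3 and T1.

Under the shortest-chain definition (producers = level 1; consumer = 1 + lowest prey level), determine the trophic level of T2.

T9 is a producer → level 1.
T2 eats T9 → level 2.

Trophic level 2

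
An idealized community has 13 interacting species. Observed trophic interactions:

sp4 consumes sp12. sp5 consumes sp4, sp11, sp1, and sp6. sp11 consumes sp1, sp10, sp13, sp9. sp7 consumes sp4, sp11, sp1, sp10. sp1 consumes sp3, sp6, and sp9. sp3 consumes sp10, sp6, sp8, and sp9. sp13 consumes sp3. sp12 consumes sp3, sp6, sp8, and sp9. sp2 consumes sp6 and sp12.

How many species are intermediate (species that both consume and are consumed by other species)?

6

Intermediate species (has both prey and predators): sp3, sp1, sp13, sp12, sp11, sp4.
Count: 6.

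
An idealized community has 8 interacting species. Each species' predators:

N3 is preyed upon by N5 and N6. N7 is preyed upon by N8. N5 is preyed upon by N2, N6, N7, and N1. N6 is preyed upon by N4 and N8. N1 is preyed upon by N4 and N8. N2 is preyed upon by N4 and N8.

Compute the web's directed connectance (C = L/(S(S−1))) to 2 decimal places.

The web has S = 8 species and L = 13 feeding links.
C = L / (S(S−1)) = 13 / 56 = 0.2321 ≈ 0.23.

C = 0.23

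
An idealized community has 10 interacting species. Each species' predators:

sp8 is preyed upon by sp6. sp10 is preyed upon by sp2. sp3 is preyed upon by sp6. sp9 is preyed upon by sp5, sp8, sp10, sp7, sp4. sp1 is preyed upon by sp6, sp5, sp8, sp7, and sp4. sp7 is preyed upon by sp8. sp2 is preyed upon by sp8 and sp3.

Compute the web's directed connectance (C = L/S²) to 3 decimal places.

The web has S = 10 species and L = 16 feeding links.
C = L / S² = 16 / 100 = 0.1600 ≈ 0.160.

C = 0.160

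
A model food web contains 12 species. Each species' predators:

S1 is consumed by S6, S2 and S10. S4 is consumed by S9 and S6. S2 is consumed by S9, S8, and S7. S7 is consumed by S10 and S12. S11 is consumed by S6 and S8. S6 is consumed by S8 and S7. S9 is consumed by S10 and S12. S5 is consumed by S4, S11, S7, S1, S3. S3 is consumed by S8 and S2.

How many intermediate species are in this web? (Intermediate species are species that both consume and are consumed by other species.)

Intermediate species (has both prey and predators): S1, S4, S11, S3, S2, S6, S7, S9.
Count: 8.

8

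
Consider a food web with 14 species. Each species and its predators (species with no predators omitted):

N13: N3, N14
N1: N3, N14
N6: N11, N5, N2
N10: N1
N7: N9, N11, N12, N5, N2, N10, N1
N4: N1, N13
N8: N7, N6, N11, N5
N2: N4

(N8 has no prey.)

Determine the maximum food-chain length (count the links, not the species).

One longest chain: N8 → N7 → N2 → N4 → N1 → N3.
It has 6 species and 5 links.

5 links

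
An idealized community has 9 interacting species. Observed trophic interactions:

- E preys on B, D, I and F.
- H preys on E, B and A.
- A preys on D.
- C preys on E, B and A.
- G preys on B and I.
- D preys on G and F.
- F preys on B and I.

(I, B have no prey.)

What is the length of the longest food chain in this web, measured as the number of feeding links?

4 links

One longest chain: I → F → D → E → H.
It has 5 species and 4 links.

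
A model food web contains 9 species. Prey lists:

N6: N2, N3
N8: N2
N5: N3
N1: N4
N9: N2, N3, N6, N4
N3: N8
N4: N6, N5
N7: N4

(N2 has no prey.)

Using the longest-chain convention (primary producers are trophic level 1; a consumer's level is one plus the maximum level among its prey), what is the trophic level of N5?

Trophic level 4

N2 is a producer → level 1.
N8 eats N2 → level 2.
N3 eats N8 → level 3.
N5 eats N3 → level 4.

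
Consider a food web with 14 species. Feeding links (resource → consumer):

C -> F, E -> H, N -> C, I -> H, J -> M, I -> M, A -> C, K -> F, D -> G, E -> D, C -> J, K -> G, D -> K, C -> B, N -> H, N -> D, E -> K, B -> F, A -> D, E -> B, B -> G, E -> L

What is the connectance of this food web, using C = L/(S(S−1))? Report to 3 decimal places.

The web has S = 14 species and L = 22 feeding links.
C = L / (S(S−1)) = 22 / 182 = 0.1209 ≈ 0.121.

C = 0.121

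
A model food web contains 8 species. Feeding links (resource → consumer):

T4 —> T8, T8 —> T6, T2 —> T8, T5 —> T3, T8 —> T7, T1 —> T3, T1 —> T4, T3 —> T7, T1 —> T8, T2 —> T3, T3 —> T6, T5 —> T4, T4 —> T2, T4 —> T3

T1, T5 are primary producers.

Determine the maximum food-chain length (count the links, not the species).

One longest chain: T1 → T4 → T2 → T3 → T6.
It has 5 species and 4 links.

4 links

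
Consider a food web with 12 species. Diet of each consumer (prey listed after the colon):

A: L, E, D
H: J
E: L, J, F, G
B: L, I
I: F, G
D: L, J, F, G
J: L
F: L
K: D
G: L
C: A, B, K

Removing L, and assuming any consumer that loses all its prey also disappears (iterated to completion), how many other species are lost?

Remove L.
Round 1: J (all prey gone), F (all prey gone), G (all prey gone) → extinct.
Round 2: I (all prey gone), E (all prey gone), D (all prey gone), H (all prey gone) → extinct.
Round 3: A (all prey gone), B (all prey gone), K (all prey gone) → extinct.
Round 4: C (all prey gone) → extinct.
No further losses. Total secondary extinctions: 11.

11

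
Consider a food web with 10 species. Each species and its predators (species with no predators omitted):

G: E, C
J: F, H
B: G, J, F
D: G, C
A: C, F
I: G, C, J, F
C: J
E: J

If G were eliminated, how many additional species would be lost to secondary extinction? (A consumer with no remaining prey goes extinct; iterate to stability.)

Remove G.
Round 1: E (all prey gone) → extinct.
No further losses. Total secondary extinctions: 1.

1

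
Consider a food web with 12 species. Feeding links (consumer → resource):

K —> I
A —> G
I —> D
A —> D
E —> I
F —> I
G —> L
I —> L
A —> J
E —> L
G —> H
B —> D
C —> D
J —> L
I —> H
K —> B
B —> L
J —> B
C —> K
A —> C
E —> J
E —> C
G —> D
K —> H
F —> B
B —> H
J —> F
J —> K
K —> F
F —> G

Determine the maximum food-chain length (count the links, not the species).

5 links

One longest chain: H → G → F → K → C → E.
It has 6 species and 5 links.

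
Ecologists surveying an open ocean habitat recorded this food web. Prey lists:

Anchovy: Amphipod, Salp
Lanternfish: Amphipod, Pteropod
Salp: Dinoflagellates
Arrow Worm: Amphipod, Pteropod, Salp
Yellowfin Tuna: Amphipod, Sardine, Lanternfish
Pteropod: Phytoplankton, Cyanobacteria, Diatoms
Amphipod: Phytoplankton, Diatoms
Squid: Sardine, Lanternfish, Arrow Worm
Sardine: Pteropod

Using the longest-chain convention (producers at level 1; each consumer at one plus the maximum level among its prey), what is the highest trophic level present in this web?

Producers (level 1): Phytoplankton, Cyanobacteria, Diatoms, Dinoflagellates.
Phytoplankton → Amphipod → Lanternfish → Yellowfin Tuna gives Yellowfin Tuna level 4.
No species has a prey at level 4, so no species reaches level 5.

4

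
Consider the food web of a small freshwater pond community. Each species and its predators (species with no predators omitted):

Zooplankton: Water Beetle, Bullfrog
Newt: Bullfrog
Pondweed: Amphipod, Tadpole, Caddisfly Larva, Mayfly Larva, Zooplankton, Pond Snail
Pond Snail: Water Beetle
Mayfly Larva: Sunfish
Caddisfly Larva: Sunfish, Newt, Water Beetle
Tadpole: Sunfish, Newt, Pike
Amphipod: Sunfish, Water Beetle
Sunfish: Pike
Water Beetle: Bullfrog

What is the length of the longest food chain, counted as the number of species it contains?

One longest chain: Pondweed → Amphipod → Sunfish → Pike.
It has 4 species and 3 links.

4 species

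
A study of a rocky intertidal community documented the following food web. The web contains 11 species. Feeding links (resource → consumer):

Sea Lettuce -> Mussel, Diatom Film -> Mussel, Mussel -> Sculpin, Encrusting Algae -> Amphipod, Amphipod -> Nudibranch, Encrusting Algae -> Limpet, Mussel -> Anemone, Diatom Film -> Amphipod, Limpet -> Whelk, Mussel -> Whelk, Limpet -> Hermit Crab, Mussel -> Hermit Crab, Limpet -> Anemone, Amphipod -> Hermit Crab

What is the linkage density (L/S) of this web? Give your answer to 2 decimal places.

L/S = 1.27

There are L = 14 links among S = 11 species.
L/S = 14/11 = 1.2727 ≈ 1.27.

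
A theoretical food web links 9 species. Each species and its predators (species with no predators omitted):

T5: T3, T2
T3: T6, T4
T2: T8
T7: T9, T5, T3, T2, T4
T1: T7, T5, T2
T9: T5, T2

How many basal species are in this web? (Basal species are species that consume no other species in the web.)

1

Basal species (no prey listed): T1.
Count: 1.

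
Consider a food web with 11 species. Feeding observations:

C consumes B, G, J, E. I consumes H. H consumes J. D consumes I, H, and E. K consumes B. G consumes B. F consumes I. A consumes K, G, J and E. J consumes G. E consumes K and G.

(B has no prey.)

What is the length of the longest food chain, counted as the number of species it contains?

6 species

One longest chain: B → G → J → H → I → D.
It has 6 species and 5 links.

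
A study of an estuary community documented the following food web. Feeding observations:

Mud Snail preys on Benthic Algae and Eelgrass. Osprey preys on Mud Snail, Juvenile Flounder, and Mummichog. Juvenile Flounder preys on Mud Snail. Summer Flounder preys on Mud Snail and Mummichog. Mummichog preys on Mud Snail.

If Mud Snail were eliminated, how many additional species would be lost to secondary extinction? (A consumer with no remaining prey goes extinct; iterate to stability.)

Remove Mud Snail.
Round 1: Mummichog (all prey gone), Juvenile Flounder (all prey gone) → extinct.
Round 2: Osprey (all prey gone), Summer Flounder (all prey gone) → extinct.
No further losses. Total secondary extinctions: 4.

4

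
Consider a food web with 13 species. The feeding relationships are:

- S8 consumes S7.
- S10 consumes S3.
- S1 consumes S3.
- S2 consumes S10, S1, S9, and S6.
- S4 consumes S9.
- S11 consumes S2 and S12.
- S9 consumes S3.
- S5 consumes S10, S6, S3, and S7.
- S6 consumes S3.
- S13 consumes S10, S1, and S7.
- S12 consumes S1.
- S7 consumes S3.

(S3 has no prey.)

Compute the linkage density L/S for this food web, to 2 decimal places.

There are L = 21 links among S = 13 species.
L/S = 21/13 = 1.6154 ≈ 1.62.

L/S = 1.62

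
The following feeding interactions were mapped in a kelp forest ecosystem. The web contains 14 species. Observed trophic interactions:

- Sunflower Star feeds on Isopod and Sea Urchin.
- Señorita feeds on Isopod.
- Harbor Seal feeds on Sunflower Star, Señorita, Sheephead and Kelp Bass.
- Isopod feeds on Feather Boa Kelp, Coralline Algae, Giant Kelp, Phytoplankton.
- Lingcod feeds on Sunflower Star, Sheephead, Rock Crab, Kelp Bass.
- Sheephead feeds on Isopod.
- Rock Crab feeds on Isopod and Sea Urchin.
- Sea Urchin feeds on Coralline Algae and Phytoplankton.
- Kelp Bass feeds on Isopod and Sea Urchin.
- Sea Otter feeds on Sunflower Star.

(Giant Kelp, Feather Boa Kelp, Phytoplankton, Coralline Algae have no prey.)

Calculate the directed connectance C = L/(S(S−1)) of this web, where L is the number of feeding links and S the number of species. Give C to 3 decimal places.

The web has S = 14 species and L = 23 feeding links.
C = L / (S(S−1)) = 23 / 182 = 0.1264 ≈ 0.126.

C = 0.126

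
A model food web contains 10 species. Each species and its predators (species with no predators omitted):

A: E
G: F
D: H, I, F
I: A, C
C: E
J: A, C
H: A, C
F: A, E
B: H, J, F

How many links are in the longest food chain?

One longest chain: D → H → C → E.
It has 4 species and 3 links.

3 links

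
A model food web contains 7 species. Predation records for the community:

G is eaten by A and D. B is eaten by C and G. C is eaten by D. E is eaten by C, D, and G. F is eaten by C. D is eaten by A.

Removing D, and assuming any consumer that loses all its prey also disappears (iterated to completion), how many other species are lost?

Remove D.
Every predator of it retains at least one other prey: A still has G.
No consumer loses all prey, so no secondary extinctions occur.

0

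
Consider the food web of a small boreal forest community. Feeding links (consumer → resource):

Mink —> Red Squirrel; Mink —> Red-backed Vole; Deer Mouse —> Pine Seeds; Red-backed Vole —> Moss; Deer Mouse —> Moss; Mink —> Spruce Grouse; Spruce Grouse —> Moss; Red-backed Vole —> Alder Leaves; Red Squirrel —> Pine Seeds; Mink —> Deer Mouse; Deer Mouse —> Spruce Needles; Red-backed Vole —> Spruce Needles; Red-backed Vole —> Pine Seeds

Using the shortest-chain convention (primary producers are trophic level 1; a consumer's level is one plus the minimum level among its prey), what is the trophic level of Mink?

Trophic level 3

Pine Seeds is a producer → level 1.
Red Squirrel eats Pine Seeds → level 2.
Mink eats Red Squirrel → level 3.
No prey of Mink is below level 2, so 3 is the minimum.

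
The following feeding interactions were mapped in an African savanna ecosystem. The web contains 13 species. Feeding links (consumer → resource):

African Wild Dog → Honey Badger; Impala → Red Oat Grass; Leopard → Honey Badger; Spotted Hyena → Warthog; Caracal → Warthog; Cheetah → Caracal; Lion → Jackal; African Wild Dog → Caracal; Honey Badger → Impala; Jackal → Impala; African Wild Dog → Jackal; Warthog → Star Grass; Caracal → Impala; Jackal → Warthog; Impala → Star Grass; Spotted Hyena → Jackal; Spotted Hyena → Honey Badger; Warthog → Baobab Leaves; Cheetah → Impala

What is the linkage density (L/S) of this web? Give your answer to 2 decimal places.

L/S = 1.46

There are L = 19 links among S = 13 species.
L/S = 19/13 = 1.4615 ≈ 1.46.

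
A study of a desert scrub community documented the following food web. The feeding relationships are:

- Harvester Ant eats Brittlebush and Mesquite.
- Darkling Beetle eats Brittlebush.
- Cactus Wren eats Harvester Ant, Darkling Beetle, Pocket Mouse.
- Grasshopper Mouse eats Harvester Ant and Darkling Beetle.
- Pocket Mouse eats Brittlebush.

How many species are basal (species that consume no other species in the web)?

2

Basal species (no prey listed): Brittlebush, Mesquite.
Count: 2.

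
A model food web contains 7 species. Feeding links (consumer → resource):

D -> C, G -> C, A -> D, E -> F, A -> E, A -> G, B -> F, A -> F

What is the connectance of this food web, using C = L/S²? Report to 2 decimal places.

C = 0.16

The web has S = 7 species and L = 8 feeding links.
C = L / S² = 8 / 49 = 0.1633 ≈ 0.16.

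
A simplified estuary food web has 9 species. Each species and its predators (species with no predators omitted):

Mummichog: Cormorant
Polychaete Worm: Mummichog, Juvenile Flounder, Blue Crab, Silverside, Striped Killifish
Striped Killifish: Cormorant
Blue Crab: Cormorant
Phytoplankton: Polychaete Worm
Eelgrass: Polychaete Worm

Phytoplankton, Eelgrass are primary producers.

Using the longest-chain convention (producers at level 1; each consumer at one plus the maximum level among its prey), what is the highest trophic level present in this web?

4

Producers (level 1): Phytoplankton, Eelgrass.
Phytoplankton → Polychaete Worm → Mummichog → Cormorant gives Cormorant level 4.
No species has a prey at level 4, so no species reaches level 5.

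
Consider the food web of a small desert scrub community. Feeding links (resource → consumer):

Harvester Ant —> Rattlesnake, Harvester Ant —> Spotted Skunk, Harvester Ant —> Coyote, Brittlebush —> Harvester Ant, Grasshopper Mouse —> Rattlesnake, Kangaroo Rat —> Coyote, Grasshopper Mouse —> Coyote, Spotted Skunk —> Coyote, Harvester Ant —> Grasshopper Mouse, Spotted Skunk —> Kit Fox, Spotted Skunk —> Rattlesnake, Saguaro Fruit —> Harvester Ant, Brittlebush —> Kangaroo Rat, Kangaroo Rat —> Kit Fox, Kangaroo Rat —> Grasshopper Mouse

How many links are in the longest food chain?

3 links

One longest chain: Saguaro Fruit → Harvester Ant → Spotted Skunk → Kit Fox.
It has 4 species and 3 links.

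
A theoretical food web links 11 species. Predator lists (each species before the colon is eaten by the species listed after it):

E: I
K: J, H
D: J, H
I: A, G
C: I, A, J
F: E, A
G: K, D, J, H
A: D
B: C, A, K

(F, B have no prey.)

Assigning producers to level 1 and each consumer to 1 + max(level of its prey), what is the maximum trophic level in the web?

Producers (level 1): F, B.
B → C → I → A → D → J gives J level 6.
No species has a prey at level 6, so no species reaches level 7.

6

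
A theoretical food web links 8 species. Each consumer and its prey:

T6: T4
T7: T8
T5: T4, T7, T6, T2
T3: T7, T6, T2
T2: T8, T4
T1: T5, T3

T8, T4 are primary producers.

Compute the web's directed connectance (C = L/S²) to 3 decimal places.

C = 0.203

The web has S = 8 species and L = 13 feeding links.
C = L / S² = 13 / 64 = 0.2031 ≈ 0.203.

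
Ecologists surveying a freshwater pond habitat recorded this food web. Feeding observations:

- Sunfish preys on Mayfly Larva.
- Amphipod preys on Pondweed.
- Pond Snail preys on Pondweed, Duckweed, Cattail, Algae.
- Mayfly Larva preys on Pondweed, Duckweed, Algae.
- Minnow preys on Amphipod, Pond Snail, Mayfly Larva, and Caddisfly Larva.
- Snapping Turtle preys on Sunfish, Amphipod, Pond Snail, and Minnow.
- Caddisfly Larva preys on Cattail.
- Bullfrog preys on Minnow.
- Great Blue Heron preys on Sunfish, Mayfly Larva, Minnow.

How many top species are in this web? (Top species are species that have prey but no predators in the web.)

3

Top species (has prey, but nothing eats it): Bullfrog, Great Blue Heron, Snapping Turtle.
Count: 3.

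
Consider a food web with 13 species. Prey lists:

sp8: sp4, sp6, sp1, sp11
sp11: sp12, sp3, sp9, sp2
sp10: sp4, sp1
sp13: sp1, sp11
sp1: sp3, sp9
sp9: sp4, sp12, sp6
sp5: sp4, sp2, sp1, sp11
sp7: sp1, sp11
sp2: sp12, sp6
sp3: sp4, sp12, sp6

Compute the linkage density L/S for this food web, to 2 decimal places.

L/S = 2.15

There are L = 28 links among S = 13 species.
L/S = 28/13 = 2.1538 ≈ 2.15.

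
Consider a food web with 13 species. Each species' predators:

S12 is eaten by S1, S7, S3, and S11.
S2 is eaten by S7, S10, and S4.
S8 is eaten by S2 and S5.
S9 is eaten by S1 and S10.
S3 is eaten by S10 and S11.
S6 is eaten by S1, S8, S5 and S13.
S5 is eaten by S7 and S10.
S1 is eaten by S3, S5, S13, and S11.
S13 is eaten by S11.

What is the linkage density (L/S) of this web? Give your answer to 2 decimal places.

There are L = 24 links among S = 13 species.
L/S = 24/13 = 1.8462 ≈ 1.85.

L/S = 1.85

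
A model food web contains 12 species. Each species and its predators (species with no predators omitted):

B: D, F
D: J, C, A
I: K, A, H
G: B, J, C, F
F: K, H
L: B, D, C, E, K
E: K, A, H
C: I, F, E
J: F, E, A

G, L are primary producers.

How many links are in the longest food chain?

One longest chain: G → B → D → J → E → K.
It has 6 species and 5 links.

5 links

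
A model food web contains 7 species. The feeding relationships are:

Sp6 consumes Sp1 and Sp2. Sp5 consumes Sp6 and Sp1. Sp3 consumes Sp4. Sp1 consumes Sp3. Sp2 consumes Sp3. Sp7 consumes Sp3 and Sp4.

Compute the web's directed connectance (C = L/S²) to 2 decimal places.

The web has S = 7 species and L = 9 feeding links.
C = L / S² = 9 / 49 = 0.1837 ≈ 0.18.

C = 0.18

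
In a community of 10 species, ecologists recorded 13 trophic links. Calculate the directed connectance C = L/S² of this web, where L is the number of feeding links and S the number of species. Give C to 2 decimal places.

The web has S = 10 species and L = 13 feeding links.
C = L / S² = 13 / 100 = 0.1300 ≈ 0.13.

C = 0.13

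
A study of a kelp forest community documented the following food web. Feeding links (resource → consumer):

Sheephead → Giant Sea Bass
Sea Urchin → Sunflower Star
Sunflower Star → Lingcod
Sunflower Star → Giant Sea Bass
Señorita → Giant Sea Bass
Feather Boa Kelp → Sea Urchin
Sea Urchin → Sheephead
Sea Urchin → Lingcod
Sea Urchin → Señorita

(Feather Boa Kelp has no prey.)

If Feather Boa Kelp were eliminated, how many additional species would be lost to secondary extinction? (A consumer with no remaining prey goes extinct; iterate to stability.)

6

Remove Feather Boa Kelp.
Round 1: Sea Urchin (all prey gone) → extinct.
Round 2: Señorita (all prey gone), Sunflower Star (all prey gone), Sheephead (all prey gone) → extinct.
Round 3: Lingcod (all prey gone), Giant Sea Bass (all prey gone) → extinct.
No further losses. Total secondary extinctions: 6.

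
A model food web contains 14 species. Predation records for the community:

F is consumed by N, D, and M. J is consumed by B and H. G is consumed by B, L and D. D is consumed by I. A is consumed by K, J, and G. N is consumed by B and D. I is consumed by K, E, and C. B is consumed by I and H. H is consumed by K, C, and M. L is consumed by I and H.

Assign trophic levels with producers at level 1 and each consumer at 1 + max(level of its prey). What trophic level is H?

Trophic level 4

F is a producer → level 1.
N eats F → level 2.
B eats N (level 2); other prey at levels: J 2, G 2 → level 3.
H eats B (level 3); other prey at levels: J 2, L 3 → level 4.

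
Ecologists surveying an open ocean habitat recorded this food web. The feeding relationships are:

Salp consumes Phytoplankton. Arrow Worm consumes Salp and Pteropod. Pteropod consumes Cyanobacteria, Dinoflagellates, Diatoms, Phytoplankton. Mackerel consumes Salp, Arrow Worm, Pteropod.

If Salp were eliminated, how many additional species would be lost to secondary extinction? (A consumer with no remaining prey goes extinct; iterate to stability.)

0

Remove Salp.
Every predator of it retains at least one other prey: Arrow Worm still has Pteropod; Mackerel still has Pteropod, Arrow Worm.
No consumer loses all prey, so no secondary extinctions occur.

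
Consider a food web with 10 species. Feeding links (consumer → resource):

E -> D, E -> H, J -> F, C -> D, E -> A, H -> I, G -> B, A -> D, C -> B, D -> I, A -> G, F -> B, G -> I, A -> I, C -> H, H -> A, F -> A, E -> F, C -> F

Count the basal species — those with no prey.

2

Basal species (no prey listed): I, B.
Count: 2.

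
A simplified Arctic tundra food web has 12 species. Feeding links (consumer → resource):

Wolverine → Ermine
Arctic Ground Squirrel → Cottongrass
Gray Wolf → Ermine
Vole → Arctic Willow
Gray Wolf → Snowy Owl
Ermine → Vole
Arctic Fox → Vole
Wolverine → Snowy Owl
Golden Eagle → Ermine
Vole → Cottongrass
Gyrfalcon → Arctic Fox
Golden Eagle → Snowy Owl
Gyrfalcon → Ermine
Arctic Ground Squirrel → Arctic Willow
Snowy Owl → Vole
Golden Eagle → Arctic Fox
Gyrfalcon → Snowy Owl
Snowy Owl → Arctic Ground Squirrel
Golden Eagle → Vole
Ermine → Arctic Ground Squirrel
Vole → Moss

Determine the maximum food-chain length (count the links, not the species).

3 links

One longest chain: Moss → Vole → Snowy Owl → Gray Wolf.
It has 4 species and 3 links.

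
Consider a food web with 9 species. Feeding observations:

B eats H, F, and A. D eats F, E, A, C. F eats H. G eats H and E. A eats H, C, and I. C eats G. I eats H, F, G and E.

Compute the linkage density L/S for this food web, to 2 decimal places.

There are L = 18 links among S = 9 species.
L/S = 18/9 = 2.0000 ≈ 2.00.

L/S = 2.00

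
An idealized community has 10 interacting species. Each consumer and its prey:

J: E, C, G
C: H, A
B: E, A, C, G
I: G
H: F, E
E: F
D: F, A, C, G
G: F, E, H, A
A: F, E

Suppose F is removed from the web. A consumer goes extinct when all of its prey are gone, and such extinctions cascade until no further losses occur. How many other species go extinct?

9

Remove F.
Round 1: E (all prey gone) → extinct.
Round 2: H (all prey gone), A (all prey gone) → extinct.
Round 3: C (all prey gone), G (all prey gone) → extinct.
Round 4: B (all prey gone), D (all prey gone), J (all prey gone), I (all prey gone) → extinct.
No further losses. Total secondary extinctions: 9.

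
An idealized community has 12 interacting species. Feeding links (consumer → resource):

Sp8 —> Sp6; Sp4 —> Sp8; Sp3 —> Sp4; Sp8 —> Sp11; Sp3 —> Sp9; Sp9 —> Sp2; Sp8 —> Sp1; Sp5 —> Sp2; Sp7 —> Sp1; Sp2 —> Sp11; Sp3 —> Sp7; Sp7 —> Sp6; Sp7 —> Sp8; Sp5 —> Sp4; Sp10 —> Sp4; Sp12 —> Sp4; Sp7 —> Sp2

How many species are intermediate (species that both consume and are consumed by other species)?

Intermediate species (has both prey and predators): Sp2, Sp8, Sp4, Sp9, Sp7.
Count: 5.

5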